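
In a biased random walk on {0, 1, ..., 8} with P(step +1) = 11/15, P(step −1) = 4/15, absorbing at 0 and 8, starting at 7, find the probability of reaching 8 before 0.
P(hit 8 before 0) = (1 − (4/11)^7) / (1 − (4/11)^8) = 30596951/30613335

Let u_k denote P(reach 8 before 0 | start at k). Boundary: u_0 = 0, u_8 = 1. Recurrence: u_k = 11/15·u_{k+1} + 4/15·u_{k-1} for 1 ≤ k ≤ 7. Try u_k = A + B·r^k with r = q/p = (4/15)/(11/15) = 4/11. Substitution satisfies the recurrence; boundary conditions give:
  u_k = (1 − r^k) / (1 − r^N) = (1 − (4/11)^7) / (1 − (4/11)^8) = 30596951/30613335.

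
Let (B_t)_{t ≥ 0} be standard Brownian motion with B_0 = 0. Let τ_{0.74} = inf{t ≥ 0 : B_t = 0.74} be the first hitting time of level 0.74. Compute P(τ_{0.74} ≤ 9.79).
P(τ_{0.74} ≤ 9.79) = 2(1 − Φ(0.74/√9.79)) = 2(1 − Φ(0.2365)) ≈ 0.8130

By the reflection principle for standard BM, P(τ_b ≤ t) = 2 · P(B_t ≥ b). Since B_t ~ N(0, t), P(B_t ≥ 0.74) = 1 − Φ(0.74/√t) = 1 − Φ(0.74/√9.79) = 1 − Φ(0.2365) ≈ 0.40652. Doubling: P(τ_{0.74} ≤ 9.79) ≈ 2 · 0.40652 = 0.81304 ≈ 0.8130.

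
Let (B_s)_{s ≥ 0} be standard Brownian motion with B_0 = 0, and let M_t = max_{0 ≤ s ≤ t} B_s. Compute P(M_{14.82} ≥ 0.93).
P(M_{14.82} ≥ 0.93) = 2·P(B_{14.82} ≥ 0.93) = 2(1 − Φ(0.93/√14.82)) ≈ 0.8091

By the reflection principle for Brownian motion, P(M_t ≥ a) = 2 · P(B_t ≥ a) for a ≥ 0. Since B_t ~ N(0, t), P(B_t ≥ 0.93) = 1 − Φ(0.93/√t) = 1 − Φ(0.93/√14.82) = 1 − Φ(0.2416). So
  P(M_{14.82} ≥ 0.93) = 2(1 − Φ(0.2416)) ≈ 0.8091.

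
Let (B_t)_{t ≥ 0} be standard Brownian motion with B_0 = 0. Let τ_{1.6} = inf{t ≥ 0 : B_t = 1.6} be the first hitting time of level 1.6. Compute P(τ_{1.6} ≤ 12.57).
P(τ_{1.6} ≤ 12.57) = 2(1 − Φ(1.6/√12.57)) = 2(1 − Φ(0.4513)) ≈ 0.6518

By the reflection principle for standard BM, P(τ_b ≤ t) = 2 · P(B_t ≥ b). Since B_t ~ N(0, t), P(B_t ≥ 1.6) = 1 − Φ(1.6/√t) = 1 − Φ(1.6/√12.57) = 1 − Φ(0.4513) ≈ 0.32589. Doubling: P(τ_{1.6} ≤ 12.57) ≈ 2 · 0.32589 = 0.65178 ≈ 0.6518.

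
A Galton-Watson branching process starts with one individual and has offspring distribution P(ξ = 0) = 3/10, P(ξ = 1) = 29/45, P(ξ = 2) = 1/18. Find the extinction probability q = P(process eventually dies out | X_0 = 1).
q = 1

Mean offspring μ = 0·3/10 + 1·29/45 + 2·1/18 = 34/45 ≤ 1. For μ ≤ 1 with offspring not concentrated at 1, the Galton-Watson process goes extinct almost surely, so q = 1.
(Algebraic check: The pgf is f(s) = 3/10 + 29/45·s + 1/18·s². The extinction probability q is the smallest fixed point of f in [0, 1]. Setting s = f(s):
  1/18·s² + (29/45 − 1)·s + 3/10 = 0
  1/18·s² − (3/10 + 1/18)·s + 3/10 = 0
which factors as (s − 1)·(1/18·s − 3/10) = 0, giving roots s = 1 and s = (3/10)/(1/18) = 27/5. Since 27/5 ≥ 1, the smallest root in [0, 1] is s = 1.)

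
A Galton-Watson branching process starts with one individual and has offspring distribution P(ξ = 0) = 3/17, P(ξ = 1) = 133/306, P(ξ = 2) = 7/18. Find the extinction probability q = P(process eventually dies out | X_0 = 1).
q = 54/119

The pgf is f(s) = 3/17 + 133/306·s + 7/18·s². The extinction probability q is the smallest fixed point of f in [0, 1]. Setting s = f(s):
  7/18·s² + (133/306 − 1)·s + 3/17 = 0
  7/18·s² − (3/17 + 7/18)·s + 3/17 = 0
which factors as (s − 1)·(7/18·s − 3/17) = 0, giving roots s = 1 and s = (3/17)/(7/18) = 54/119.
Mean offspring μ = 133/306 + 2·7/18 = 371/306 > 1 (supercritical), so q < 1. The extinction probability is the smaller root: q = (3/17)/(7/18) = 54/119.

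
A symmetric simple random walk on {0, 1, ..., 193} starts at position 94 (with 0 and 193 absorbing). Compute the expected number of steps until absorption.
E[τ | X_0 = 94] = 9306

Let v_k = E[τ | X_0 = k]. Boundary: v_0 = v_193 = 0. Recurrence: v_k = 1 + (v_{k-1} + v_{k+1})/2 for 1 ≤ k ≤ 192. The particular solution to v_k − (v_{k-1} + v_{k+1})/2 = 1 is v_k = −k^2. Adding homogeneous solution A + B k and matching boundaries gives v_k = k (193 − k). Substituting k = 94: v_94 = 94 · 99 = 9306.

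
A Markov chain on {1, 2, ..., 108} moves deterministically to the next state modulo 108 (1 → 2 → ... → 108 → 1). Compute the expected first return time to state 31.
E[T_31 | X_0 = 31] = 108

The chain cycles deterministically, so starting at state 31 it returns in exactly 108 steps. Equivalently, the stationary distribution is uniform π_j = 1/108 for every state j, so by Kac's formula E[T_31] = 1/π_31 = 108.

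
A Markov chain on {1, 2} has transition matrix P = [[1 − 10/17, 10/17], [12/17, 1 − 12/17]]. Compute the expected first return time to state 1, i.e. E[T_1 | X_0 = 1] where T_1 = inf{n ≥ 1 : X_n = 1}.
E[T_1 | X_0 = 1] = 1/π_1 = 11/6

For an irreducible recurrent Markov chain with stationary distribution π, E[T_i | X_0 = i] = 1/π_i (Kac's formula). Here π_1 = (12/17)/(10/17 + 12/17) = (12/17)/(22/17) = 6/11, so E[T_1 | X_0 = 1] = 1/π_1 = (10/17 + 12/17)/(12/17) = (22/17)/(12/17) = 11/6.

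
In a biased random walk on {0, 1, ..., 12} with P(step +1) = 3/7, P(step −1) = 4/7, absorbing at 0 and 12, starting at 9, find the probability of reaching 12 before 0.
P(hit 12 before 0) = (1 − (4/3)^9) / (1 − (4/3)^12) = 176931/439075

Let u_k denote P(reach 12 before 0 | start at k). Boundary: u_0 = 0, u_12 = 1. Recurrence: u_k = 3/7·u_{k+1} + 4/7·u_{k-1} for 1 ≤ k ≤ 11. Try u_k = A + B·r^k with r = q/p = (4/7)/(3/7) = 4/3. Substitution satisfies the recurrence; boundary conditions give:
  u_k = (1 − r^k) / (1 − r^N) = (1 − (4/3)^9) / (1 − (4/3)^12) = 176931/439075.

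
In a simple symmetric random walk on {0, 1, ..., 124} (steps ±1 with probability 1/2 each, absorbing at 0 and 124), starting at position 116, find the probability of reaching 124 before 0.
P(hit 124 before 0) = 116/124 = 29/31

Let u_k = P(hit 124 before 0 | start at k). Then u_0 = 0, u_124 = 1, and u_k = u_{k-1}/2 + u_{k+1}/2 for 1 ≤ k ≤ 123. This harmonic recurrence is solved by u_k = k/124, giving u_116 = 116/124 = 29/31.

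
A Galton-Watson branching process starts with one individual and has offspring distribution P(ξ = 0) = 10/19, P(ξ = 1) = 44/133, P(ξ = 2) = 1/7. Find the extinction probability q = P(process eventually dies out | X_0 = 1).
q = 1

Mean offspring μ = 0·10/19 + 1·44/133 + 2·1/7 = 82/133 ≤ 1. For μ ≤ 1 with offspring not concentrated at 1, the Galton-Watson process goes extinct almost surely, so q = 1.
(Algebraic check: The pgf is f(s) = 10/19 + 44/133·s + 1/7·s². The extinction probability q is the smallest fixed point of f in [0, 1]. Setting s = f(s):
  1/7·s² + (44/133 − 1)·s + 10/19 = 0
  1/7·s² − (10/19 + 1/7)·s + 10/19 = 0
which factors as (s − 1)·(1/7·s − 10/19) = 0, giving roots s = 1 and s = (10/19)/(1/7) = 70/19. Since 70/19 ≥ 1, the smallest root in [0, 1] is s = 1.)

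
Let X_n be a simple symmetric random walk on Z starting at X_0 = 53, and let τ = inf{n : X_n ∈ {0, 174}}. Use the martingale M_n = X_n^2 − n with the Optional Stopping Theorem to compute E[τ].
E[τ] = 6413

M_n = X_n^2 − n is a martingale (since E[X_{n+1}^2 | F_n] = X_n^2 + 1). By OST (τ has finite mean in a bounded region), E[M_τ] = E[M_0] = X_0^2 − 0 = 53^2 = 2809. Also E[M_τ] = E[X_τ^2] − E[τ]. The walk exits at 0 or 174, with P(hit 174 first) = 53/174, so E[X_τ^2] = 174^2 · 53/174 + 0 = 9222. Thus E[τ] = E[X_τ^2] − E[M_τ] = 9222 − 2809 = 6413 = 53(174 − 53) = 6413.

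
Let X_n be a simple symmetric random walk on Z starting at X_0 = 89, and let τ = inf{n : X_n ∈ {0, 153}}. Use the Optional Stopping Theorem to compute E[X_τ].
E[X_τ] = 89

X_n is a martingale and τ is a bounded-mean stopping time (indeed τ is finite a.s. with bounded expectation since the walk is in a bounded region). By the OST, E[X_τ] = E[X_0] = 89. Equivalently: E[X_τ] = 153 · P(hit 153 first) + 0 · P(hit 0 first) = 153 · (89/153) = 89.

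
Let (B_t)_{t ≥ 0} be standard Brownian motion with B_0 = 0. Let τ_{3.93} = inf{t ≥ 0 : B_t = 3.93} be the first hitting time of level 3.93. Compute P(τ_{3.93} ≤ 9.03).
P(τ_{3.93} ≤ 9.03) = 2(1 − Φ(3.93/√9.03)) = 2(1 − Φ(1.3078)) ≈ 0.1909

By the reflection principle for standard BM, P(τ_b ≤ t) = 2 · P(B_t ≥ b). Since B_t ~ N(0, t), P(B_t ≥ 3.93) = 1 − Φ(3.93/√t) = 1 − Φ(3.93/√9.03) = 1 − Φ(1.3078) ≈ 0.09547. Doubling: P(τ_{3.93} ≤ 9.03) ≈ 2 · 0.09547 = 0.19094 ≈ 0.1909.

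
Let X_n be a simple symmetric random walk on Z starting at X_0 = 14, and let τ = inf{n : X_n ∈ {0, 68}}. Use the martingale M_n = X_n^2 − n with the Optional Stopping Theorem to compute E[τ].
E[τ] = 756

M_n = X_n^2 − n is a martingale (since E[X_{n+1}^2 | F_n] = X_n^2 + 1). By OST (τ has finite mean in a bounded region), E[M_τ] = E[M_0] = X_0^2 − 0 = 14^2 = 196. Also E[M_τ] = E[X_τ^2] − E[τ]. The walk exits at 0 or 68, with P(hit 68 first) = 14/68, so E[X_τ^2] = 68^2 · 14/68 + 0 = 952. Thus E[τ] = E[X_τ^2] − E[M_τ] = 952 − 196 = 756 = 14(68 − 14) = 756.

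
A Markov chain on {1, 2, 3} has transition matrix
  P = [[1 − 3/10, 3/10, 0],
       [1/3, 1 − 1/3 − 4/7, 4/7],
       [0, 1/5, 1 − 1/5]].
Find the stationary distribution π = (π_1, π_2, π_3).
π = (70/313, 63/313, 180/313)

This is a birth-death chain on three states, which satisfies detailed balance: π_1 · P_{12} = π_2 · P_{21} and π_2 · P_{23} = π_3 · P_{32}.
From π_1 · 3/10 = π_2 · 1/3: π_2/π_1 = (3/10)/(1/3) = 9/10.
From π_2 · 4/7 = π_3 · 1/5: π_3/π_2 = (4/7)/(1/5) = 20/7.
Take π_1 proportional to 1; then unnormalized π = (1, 9/10, 18/7). Normalize by dividing by the sum 313/70:
  π = (70/313, 63/313, 180/313).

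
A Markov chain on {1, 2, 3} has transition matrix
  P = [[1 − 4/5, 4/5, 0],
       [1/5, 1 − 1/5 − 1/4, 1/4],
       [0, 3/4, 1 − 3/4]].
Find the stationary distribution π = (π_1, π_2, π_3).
π = (3/19, 12/19, 4/19)

This is a birth-death chain on three states, which satisfies detailed balance: π_1 · P_{12} = π_2 · P_{21} and π_2 · P_{23} = π_3 · P_{32}.
From π_1 · 4/5 = π_2 · 1/5: π_2/π_1 = (4/5)/(1/5) = 4.
From π_2 · 1/4 = π_3 · 3/4: π_3/π_2 = (1/4)/(3/4) = 1/3.
Take π_1 proportional to 1; then unnormalized π = (1, 4, 4/3). Normalize by dividing by the sum 19/3:
  π = (3/19, 12/19, 4/19).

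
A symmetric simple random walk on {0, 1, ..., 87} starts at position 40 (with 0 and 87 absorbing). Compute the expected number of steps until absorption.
E[τ | X_0 = 40] = 1880

Let v_k = E[τ | X_0 = k]. Boundary: v_0 = v_87 = 0. Recurrence: v_k = 1 + (v_{k-1} + v_{k+1})/2 for 1 ≤ k ≤ 86. The particular solution to v_k − (v_{k-1} + v_{k+1})/2 = 1 is v_k = −k^2. Adding homogeneous solution A + B k and matching boundaries gives v_k = k (87 − k). Substituting k = 40: v_40 = 40 · 47 = 1880.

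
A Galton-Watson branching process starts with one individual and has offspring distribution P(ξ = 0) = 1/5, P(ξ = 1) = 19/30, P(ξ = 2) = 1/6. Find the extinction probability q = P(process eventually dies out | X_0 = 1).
q = 1

Mean offspring μ = 0·1/5 + 1·19/30 + 2·1/6 = 29/30 ≤ 1. For μ ≤ 1 with offspring not concentrated at 1, the Galton-Watson process goes extinct almost surely, so q = 1.
(Algebraic check: The pgf is f(s) = 1/5 + 19/30·s + 1/6·s². The extinction probability q is the smallest fixed point of f in [0, 1]. Setting s = f(s):
  1/6·s² + (19/30 − 1)·s + 1/5 = 0
  1/6·s² − (1/5 + 1/6)·s + 1/5 = 0
which factors as (s − 1)·(1/6·s − 1/5) = 0, giving roots s = 1 and s = (1/5)/(1/6) = 6/5. Since 6/5 ≥ 1, the smallest root in [0, 1] is s = 1.)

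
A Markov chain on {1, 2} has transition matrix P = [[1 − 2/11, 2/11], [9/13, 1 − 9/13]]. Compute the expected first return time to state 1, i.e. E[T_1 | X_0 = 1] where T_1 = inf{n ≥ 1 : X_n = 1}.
E[T_1 | X_0 = 1] = 1/π_1 = 125/99

For an irreducible recurrent Markov chain with stationary distribution π, E[T_i | X_0 = i] = 1/π_i (Kac's formula). Here π_1 = (9/13)/(2/11 + 9/13) = (9/13)/(125/143) = 99/125, so E[T_1 | X_0 = 1] = 1/π_1 = (2/11 + 9/13)/(9/13) = (125/143)/(9/13) = 125/99.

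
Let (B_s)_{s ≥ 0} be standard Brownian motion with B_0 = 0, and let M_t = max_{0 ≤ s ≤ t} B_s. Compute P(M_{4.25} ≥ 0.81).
P(M_{4.25} ≥ 0.81) = 2·P(B_{4.25} ≥ 0.81) = 2(1 − Φ(0.81/√4.25)) ≈ 0.6944

By the reflection principle for Brownian motion, P(M_t ≥ a) = 2 · P(B_t ≥ a) for a ≥ 0. Since B_t ~ N(0, t), P(B_t ≥ 0.81) = 1 − Φ(0.81/√t) = 1 − Φ(0.81/√4.25) = 1 − Φ(0.3929). So
  P(M_{4.25} ≥ 0.81) = 2(1 − Φ(0.3929)) ≈ 0.6944.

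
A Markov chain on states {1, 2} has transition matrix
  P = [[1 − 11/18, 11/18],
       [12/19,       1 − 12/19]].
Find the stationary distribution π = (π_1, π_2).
π_1 = 216/425, π_2 = 209/425

Solve πP = π with π_1 + π_2 = 1. From πP = π: π_1 · (1 − 11/18) + π_2 · 12/19 = π_1 ⇒ π_2 · 12/19 = π_1 · 11/18 ⇒ π_2/π_1 = (11/18)/(12/19) = 209/216. Together with π_1 + π_2 = 1:
  π_1 = (12/19)/(11/18 + 12/19) = (12/19)/(425/342) = 216/425,
  π_2 = (11/18)/(11/18 + 12/19) = (11/18)/(425/342) = 209/425.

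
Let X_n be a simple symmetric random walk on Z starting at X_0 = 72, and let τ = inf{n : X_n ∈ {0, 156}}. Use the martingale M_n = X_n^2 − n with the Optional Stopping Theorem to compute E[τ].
E[τ] = 6048

M_n = X_n^2 − n is a martingale (since E[X_{n+1}^2 | F_n] = X_n^2 + 1). By OST (τ has finite mean in a bounded region), E[M_τ] = E[M_0] = X_0^2 − 0 = 72^2 = 5184. Also E[M_τ] = E[X_τ^2] − E[τ]. The walk exits at 0 or 156, with P(hit 156 first) = 72/156, so E[X_τ^2] = 156^2 · 72/156 + 0 = 11232. Thus E[τ] = E[X_τ^2] − E[M_τ] = 11232 − 5184 = 6048 = 72(156 − 72) = 6048.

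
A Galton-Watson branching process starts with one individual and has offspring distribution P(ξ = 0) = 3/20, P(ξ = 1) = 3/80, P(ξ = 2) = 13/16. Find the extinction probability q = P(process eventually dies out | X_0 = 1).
q = 12/65

The pgf is f(s) = 3/20 + 3/80·s + 13/16·s². The extinction probability q is the smallest fixed point of f in [0, 1]. Setting s = f(s):
  13/16·s² + (3/80 − 1)·s + 3/20 = 0
  13/16·s² − (3/20 + 13/16)·s + 3/20 = 0
which factors as (s − 1)·(13/16·s − 3/20) = 0, giving roots s = 1 and s = (3/20)/(13/16) = 12/65.
Mean offspring μ = 3/80 + 2·13/16 = 133/80 > 1 (supercritical), so q < 1. The extinction probability is the smaller root: q = (3/20)/(13/16) = 12/65.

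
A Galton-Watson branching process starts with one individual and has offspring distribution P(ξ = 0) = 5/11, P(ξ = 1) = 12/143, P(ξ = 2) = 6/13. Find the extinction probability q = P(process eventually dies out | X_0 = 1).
q = 65/66

The pgf is f(s) = 5/11 + 12/143·s + 6/13·s². The extinction probability q is the smallest fixed point of f in [0, 1]. Setting s = f(s):
  6/13·s² + (12/143 − 1)·s + 5/11 = 0
  6/13·s² − (5/11 + 6/13)·s + 5/11 = 0
which factors as (s − 1)·(6/13·s − 5/11) = 0, giving roots s = 1 and s = (5/11)/(6/13) = 65/66.
Mean offspring μ = 12/143 + 2·6/13 = 144/143 > 1 (supercritical), so q < 1. The extinction probability is the smaller root: q = (5/11)/(6/13) = 65/66.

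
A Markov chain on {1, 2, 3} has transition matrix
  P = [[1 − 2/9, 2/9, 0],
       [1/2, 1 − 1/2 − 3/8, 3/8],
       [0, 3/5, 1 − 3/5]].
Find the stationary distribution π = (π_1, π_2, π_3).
π = (18/31, 8/31, 5/31)

This is a birth-death chain on three states, which satisfies detailed balance: π_1 · P_{12} = π_2 · P_{21} and π_2 · P_{23} = π_3 · P_{32}.
From π_1 · 2/9 = π_2 · 1/2: π_2/π_1 = (2/9)/(1/2) = 4/9.
From π_2 · 3/8 = π_3 · 3/5: π_3/π_2 = (3/8)/(3/5) = 5/8.
Take π_1 proportional to 1; then unnormalized π = (1, 4/9, 5/18). Normalize by dividing by the sum 31/18:
  π = (18/31, 8/31, 5/31).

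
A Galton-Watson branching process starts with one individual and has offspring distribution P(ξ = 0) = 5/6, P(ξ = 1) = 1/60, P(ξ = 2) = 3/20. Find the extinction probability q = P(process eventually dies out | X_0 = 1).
q = 1

Mean offspring μ = 0·5/6 + 1·1/60 + 2·3/20 = 19/60 ≤ 1. For μ ≤ 1 with offspring not concentrated at 1, the Galton-Watson process goes extinct almost surely, so q = 1.
(Algebraic check: The pgf is f(s) = 5/6 + 1/60·s + 3/20·s². The extinction probability q is the smallest fixed point of f in [0, 1]. Setting s = f(s):
  3/20·s² + (1/60 − 1)·s + 5/6 = 0
  3/20·s² − (5/6 + 3/20)·s + 5/6 = 0
which factors as (s − 1)·(3/20·s − 5/6) = 0, giving roots s = 1 and s = (5/6)/(3/20) = 50/9. Since 50/9 ≥ 1, the smallest root in [0, 1] is s = 1.)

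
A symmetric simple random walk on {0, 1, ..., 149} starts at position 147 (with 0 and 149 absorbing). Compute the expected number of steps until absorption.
E[τ | X_0 = 147] = 294

Let v_k = E[τ | X_0 = k]. Boundary: v_0 = v_149 = 0. Recurrence: v_k = 1 + (v_{k-1} + v_{k+1})/2 for 1 ≤ k ≤ 148. The particular solution to v_k − (v_{k-1} + v_{k+1})/2 = 1 is v_k = −k^2. Adding homogeneous solution A + B k and matching boundaries gives v_k = k (149 − k). Substituting k = 147: v_147 = 147 · 2 = 294.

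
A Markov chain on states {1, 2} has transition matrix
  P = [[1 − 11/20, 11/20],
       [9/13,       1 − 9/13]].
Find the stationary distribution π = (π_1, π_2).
π_1 = 180/323, π_2 = 143/323

Solve πP = π with π_1 + π_2 = 1. From πP = π: π_1 · (1 − 11/20) + π_2 · 9/13 = π_1 ⇒ π_2 · 9/13 = π_1 · 11/20 ⇒ π_2/π_1 = (11/20)/(9/13) = 143/180. Together with π_1 + π_2 = 1:
  π_1 = (9/13)/(11/20 + 9/13) = (9/13)/(323/260) = 180/323,
  π_2 = (11/20)/(11/20 + 9/13) = (11/20)/(323/260) = 143/323.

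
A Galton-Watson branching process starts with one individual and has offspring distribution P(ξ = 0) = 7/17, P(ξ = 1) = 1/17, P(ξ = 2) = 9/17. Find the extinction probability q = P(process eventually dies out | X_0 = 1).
q = 7/9

The pgf is f(s) = 7/17 + 1/17·s + 9/17·s². The extinction probability q is the smallest fixed point of f in [0, 1]. Setting s = f(s):
  9/17·s² + (1/17 − 1)·s + 7/17 = 0
  9/17·s² − (7/17 + 9/17)·s + 7/17 = 0
which factors as (s − 1)·(9/17·s − 7/17) = 0, giving roots s = 1 and s = (7/17)/(9/17) = 7/9.
Mean offspring μ = 1/17 + 2·9/17 = 19/17 > 1 (supercritical), so q < 1. The extinction probability is the smaller root: q = (7/17)/(9/17) = 7/9.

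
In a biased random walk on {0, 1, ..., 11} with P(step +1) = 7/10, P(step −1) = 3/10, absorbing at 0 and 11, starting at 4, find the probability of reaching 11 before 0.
P(hit 11 before 0) = (1 − (3/7)^4) / (1 − (3/7)^11) = 477654940/494287399

Let u_k denote P(reach 11 before 0 | start at k). Boundary: u_0 = 0, u_11 = 1. Recurrence: u_k = 7/10·u_{k+1} + 3/10·u_{k-1} for 1 ≤ k ≤ 10. Try u_k = A + B·r^k with r = q/p = (3/10)/(7/10) = 3/7. Substitution satisfies the recurrence; boundary conditions give:
  u_k = (1 − r^k) / (1 − r^N) = (1 − (3/7)^4) / (1 − (3/7)^11) = 477654940/494287399.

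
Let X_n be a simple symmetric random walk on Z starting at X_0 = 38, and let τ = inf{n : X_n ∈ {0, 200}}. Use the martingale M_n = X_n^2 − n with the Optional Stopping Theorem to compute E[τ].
E[τ] = 6156

M_n = X_n^2 − n is a martingale (since E[X_{n+1}^2 | F_n] = X_n^2 + 1). By OST (τ has finite mean in a bounded region), E[M_τ] = E[M_0] = X_0^2 − 0 = 38^2 = 1444. Also E[M_τ] = E[X_τ^2] − E[τ]. The walk exits at 0 or 200, with P(hit 200 first) = 38/200, so E[X_τ^2] = 200^2 · 38/200 + 0 = 7600. Thus E[τ] = E[X_τ^2] − E[M_τ] = 7600 − 1444 = 6156 = 38(200 − 38) = 6156.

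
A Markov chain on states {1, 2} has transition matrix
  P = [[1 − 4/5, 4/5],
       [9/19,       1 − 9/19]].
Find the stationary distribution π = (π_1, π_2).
π_1 = 45/121, π_2 = 76/121

Solve πP = π with π_1 + π_2 = 1. From πP = π: π_1 · (1 − 4/5) + π_2 · 9/19 = π_1 ⇒ π_2 · 9/19 = π_1 · 4/5 ⇒ π_2/π_1 = (4/5)/(9/19) = 76/45. Together with π_1 + π_2 = 1:
  π_1 = (9/19)/(4/5 + 9/19) = (9/19)/(121/95) = 45/121,
  π_2 = (4/5)/(4/5 + 9/19) = (4/5)/(121/95) = 76/121.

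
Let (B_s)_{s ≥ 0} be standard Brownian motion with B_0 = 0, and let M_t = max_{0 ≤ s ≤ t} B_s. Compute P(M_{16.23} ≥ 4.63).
P(M_{16.23} ≥ 4.63) = 2·P(B_{16.23} ≥ 4.63) = 2(1 − Φ(4.63/√16.23)) ≈ 0.2504

By the reflection principle for Brownian motion, P(M_t ≥ a) = 2 · P(B_t ≥ a) for a ≥ 0. Since B_t ~ N(0, t), P(B_t ≥ 4.63) = 1 − Φ(4.63/√t) = 1 − Φ(4.63/√16.23) = 1 − Φ(1.1493). So
  P(M_{16.23} ≥ 4.63) = 2(1 − Φ(1.1493)) ≈ 0.2504.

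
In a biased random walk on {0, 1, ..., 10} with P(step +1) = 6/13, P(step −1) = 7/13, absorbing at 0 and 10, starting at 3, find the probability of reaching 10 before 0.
P(hit 10 before 0) = (1 − (7/6)^3) / (1 − (7/6)^10) = 35551872/222009073

Let u_k denote P(reach 10 before 0 | start at k). Boundary: u_0 = 0, u_10 = 1. Recurrence: u_k = 6/13·u_{k+1} + 7/13·u_{k-1} for 1 ≤ k ≤ 9. Try u_k = A + B·r^k with r = q/p = (7/13)/(6/13) = 7/6. Substitution satisfies the recurrence; boundary conditions give:
  u_k = (1 − r^k) / (1 − r^N) = (1 − (7/6)^3) / (1 − (7/6)^10) = 35551872/222009073.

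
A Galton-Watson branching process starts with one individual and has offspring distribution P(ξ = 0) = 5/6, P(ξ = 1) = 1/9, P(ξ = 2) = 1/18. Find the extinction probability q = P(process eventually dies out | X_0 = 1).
q = 1

Mean offspring μ = 0·5/6 + 1·1/9 + 2·1/18 = 2/9 ≤ 1. For μ ≤ 1 with offspring not concentrated at 1, the Galton-Watson process goes extinct almost surely, so q = 1.
(Algebraic check: The pgf is f(s) = 5/6 + 1/9·s + 1/18·s². The extinction probability q is the smallest fixed point of f in [0, 1]. Setting s = f(s):
  1/18·s² + (1/9 − 1)·s + 5/6 = 0
  1/18·s² − (5/6 + 1/18)·s + 5/6 = 0
which factors as (s − 1)·(1/18·s − 5/6) = 0, giving roots s = 1 and s = (5/6)/(1/18) = 15. Since 15 ≥ 1, the smallest root in [0, 1] is s = 1.)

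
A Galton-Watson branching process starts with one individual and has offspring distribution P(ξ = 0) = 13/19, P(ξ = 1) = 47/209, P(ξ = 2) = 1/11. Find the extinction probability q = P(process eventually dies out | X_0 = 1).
q = 1

Mean offspring μ = 0·13/19 + 1·47/209 + 2·1/11 = 85/209 ≤ 1. For μ ≤ 1 with offspring not concentrated at 1, the Galton-Watson process goes extinct almost surely, so q = 1.
(Algebraic check: The pgf is f(s) = 13/19 + 47/209·s + 1/11·s². The extinction probability q is the smallest fixed point of f in [0, 1]. Setting s = f(s):
  1/11·s² + (47/209 − 1)·s + 13/19 = 0
  1/11·s² − (13/19 + 1/11)·s + 13/19 = 0
which factors as (s − 1)·(1/11·s − 13/19) = 0, giving roots s = 1 and s = (13/19)/(1/11) = 143/19. Since 143/19 ≥ 1, the smallest root in [0, 1] is s = 1.)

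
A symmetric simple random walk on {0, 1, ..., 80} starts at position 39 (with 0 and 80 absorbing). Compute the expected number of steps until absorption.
E[τ | X_0 = 39] = 1599

Let v_k = E[τ | X_0 = k]. Boundary: v_0 = v_80 = 0. Recurrence: v_k = 1 + (v_{k-1} + v_{k+1})/2 for 1 ≤ k ≤ 79. The particular solution to v_k − (v_{k-1} + v_{k+1})/2 = 1 is v_k = −k^2. Adding homogeneous solution A + B k and matching boundaries gives v_k = k (80 − k). Substituting k = 39: v_39 = 39 · 41 = 1599.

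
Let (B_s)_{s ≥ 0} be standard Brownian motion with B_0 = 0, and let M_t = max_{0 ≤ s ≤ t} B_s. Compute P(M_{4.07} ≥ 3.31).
P(M_{4.07} ≥ 3.31) = 2·P(B_{4.07} ≥ 3.31) = 2(1 − Φ(3.31/√4.07)) ≈ 0.1009

By the reflection principle for Brownian motion, P(M_t ≥ a) = 2 · P(B_t ≥ a) for a ≥ 0. Since B_t ~ N(0, t), P(B_t ≥ 3.31) = 1 − Φ(3.31/√t) = 1 − Φ(3.31/√4.07) = 1 − Φ(1.6407). So
  P(M_{4.07} ≥ 3.31) = 2(1 − Φ(1.6407)) ≈ 0.1009.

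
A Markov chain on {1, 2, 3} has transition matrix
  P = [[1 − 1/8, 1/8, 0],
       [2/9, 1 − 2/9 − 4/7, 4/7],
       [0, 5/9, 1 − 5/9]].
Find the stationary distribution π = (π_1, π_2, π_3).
π = (560/1199, 315/1199, 324/1199)

This is a birth-death chain on three states, which satisfies detailed balance: π_1 · P_{12} = π_2 · P_{21} and π_2 · P_{23} = π_3 · P_{32}.
From π_1 · 1/8 = π_2 · 2/9: π_2/π_1 = (1/8)/(2/9) = 9/16.
From π_2 · 4/7 = π_3 · 5/9: π_3/π_2 = (4/7)/(5/9) = 36/35.
Take π_1 proportional to 1; then unnormalized π = (1, 9/16, 81/140). Normalize by dividing by the sum 1199/560:
  π = (560/1199, 315/1199, 324/1199).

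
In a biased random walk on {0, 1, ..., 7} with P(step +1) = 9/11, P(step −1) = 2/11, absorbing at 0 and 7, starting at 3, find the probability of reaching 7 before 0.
P(hit 7 before 0) = (1 − (2/9)^3) / (1 − (2/9)^7) = 675783/683263

Let u_k denote P(reach 7 before 0 | start at k). Boundary: u_0 = 0, u_7 = 1. Recurrence: u_k = 9/11·u_{k+1} + 2/11·u_{k-1} for 1 ≤ k ≤ 6. Try u_k = A + B·r^k with r = q/p = (2/11)/(9/11) = 2/9. Substitution satisfies the recurrence; boundary conditions give:
  u_k = (1 − r^k) / (1 − r^N) = (1 − (2/9)^3) / (1 − (2/9)^7) = 675783/683263.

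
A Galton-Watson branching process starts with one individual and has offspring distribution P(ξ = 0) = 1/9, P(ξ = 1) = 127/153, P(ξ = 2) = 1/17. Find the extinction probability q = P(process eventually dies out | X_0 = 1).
q = 1

Mean offspring μ = 0·1/9 + 1·127/153 + 2·1/17 = 145/153 ≤ 1. For μ ≤ 1 with offspring not concentrated at 1, the Galton-Watson process goes extinct almost surely, so q = 1.
(Algebraic check: The pgf is f(s) = 1/9 + 127/153·s + 1/17·s². The extinction probability q is the smallest fixed point of f in [0, 1]. Setting s = f(s):
  1/17·s² + (127/153 − 1)·s + 1/9 = 0
  1/17·s² − (1/9 + 1/17)·s + 1/9 = 0
which factors as (s − 1)·(1/17·s − 1/9) = 0, giving roots s = 1 and s = (1/9)/(1/17) = 17/9. Since 17/9 ≥ 1, the smallest root in [0, 1] is s = 1.)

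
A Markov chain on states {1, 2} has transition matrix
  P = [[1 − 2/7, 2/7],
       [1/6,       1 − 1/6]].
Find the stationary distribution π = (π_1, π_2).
π_1 = 7/19, π_2 = 12/19

Solve πP = π with π_1 + π_2 = 1. From πP = π: π_1 · (1 − 2/7) + π_2 · 1/6 = π_1 ⇒ π_2 · 1/6 = π_1 · 2/7 ⇒ π_2/π_1 = (2/7)/(1/6) = 12/7. Together with π_1 + π_2 = 1:
  π_1 = (1/6)/(2/7 + 1/6) = (1/6)/(19/42) = 7/19,
  π_2 = (2/7)/(2/7 + 1/6) = (2/7)/(19/42) = 12/19.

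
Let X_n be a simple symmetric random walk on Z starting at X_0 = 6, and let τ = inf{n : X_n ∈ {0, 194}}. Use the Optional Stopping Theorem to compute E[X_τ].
E[X_τ] = 6

X_n is a martingale and τ is a bounded-mean stopping time (indeed τ is finite a.s. with bounded expectation since the walk is in a bounded region). By the OST, E[X_τ] = E[X_0] = 6. Equivalently: E[X_τ] = 194 · P(hit 194 first) + 0 · P(hit 0 first) = 194 · (6/194) = 6.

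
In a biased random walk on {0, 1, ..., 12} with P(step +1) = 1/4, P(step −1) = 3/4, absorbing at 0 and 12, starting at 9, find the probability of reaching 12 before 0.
P(hit 12 before 0) = (1 − (3)^9) / (1 − (3)^12) = 757/20440

Let u_k denote P(reach 12 before 0 | start at k). Boundary: u_0 = 0, u_12 = 1. Recurrence: u_k = 1/4·u_{k+1} + 3/4·u_{k-1} for 1 ≤ k ≤ 11. Try u_k = A + B·r^k with r = q/p = (3/4)/(1/4) = 3. Substitution satisfies the recurrence; boundary conditions give:
  u_k = (1 − r^k) / (1 − r^N) = (1 − (3)^9) / (1 − (3)^12) = 757/20440.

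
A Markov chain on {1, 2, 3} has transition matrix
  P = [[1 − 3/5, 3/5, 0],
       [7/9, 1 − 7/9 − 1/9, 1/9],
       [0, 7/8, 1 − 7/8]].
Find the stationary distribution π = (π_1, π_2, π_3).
π = (245/458, 189/458, 12/229)

This is a birth-death chain on three states, which satisfies detailed balance: π_1 · P_{12} = π_2 · P_{21} and π_2 · P_{23} = π_3 · P_{32}.
From π_1 · 3/5 = π_2 · 7/9: π_2/π_1 = (3/5)/(7/9) = 27/35.
From π_2 · 1/9 = π_3 · 7/8: π_3/π_2 = (1/9)/(7/8) = 8/63.
Take π_1 proportional to 1; then unnormalized π = (1, 27/35, 24/245). Normalize by dividing by the sum 458/245:
  π = (245/458, 189/458, 12/229).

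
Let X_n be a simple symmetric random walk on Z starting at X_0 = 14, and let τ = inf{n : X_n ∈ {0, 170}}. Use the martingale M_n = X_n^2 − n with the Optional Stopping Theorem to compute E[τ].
E[τ] = 2184

M_n = X_n^2 − n is a martingale (since E[X_{n+1}^2 | F_n] = X_n^2 + 1). By OST (τ has finite mean in a bounded region), E[M_τ] = E[M_0] = X_0^2 − 0 = 14^2 = 196. Also E[M_τ] = E[X_τ^2] − E[τ]. The walk exits at 0 or 170, with P(hit 170 first) = 14/170, so E[X_τ^2] = 170^2 · 14/170 + 0 = 2380. Thus E[τ] = E[X_τ^2] − E[M_τ] = 2380 − 196 = 2184 = 14(170 − 14) = 2184.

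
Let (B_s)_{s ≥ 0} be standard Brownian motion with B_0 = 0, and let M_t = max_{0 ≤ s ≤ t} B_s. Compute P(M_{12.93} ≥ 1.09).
P(M_{12.93} ≥ 1.09) = 2·P(B_{12.93} ≥ 1.09) = 2(1 − Φ(1.09/√12.93)) ≈ 0.7618

By the reflection principle for Brownian motion, P(M_t ≥ a) = 2 · P(B_t ≥ a) for a ≥ 0. Since B_t ~ N(0, t), P(B_t ≥ 1.09) = 1 − Φ(1.09/√t) = 1 − Φ(1.09/√12.93) = 1 − Φ(0.3031). So
  P(M_{12.93} ≥ 1.09) = 2(1 − Φ(0.3031)) ≈ 0.7618.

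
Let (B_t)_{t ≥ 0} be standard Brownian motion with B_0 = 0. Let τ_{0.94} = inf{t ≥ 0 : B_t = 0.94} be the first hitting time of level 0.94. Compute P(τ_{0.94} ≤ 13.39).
P(τ_{0.94} ≤ 13.39) = 2(1 − Φ(0.94/√13.39)) = 2(1 − Φ(0.2569)) ≈ 0.7973

By the reflection principle for standard BM, P(τ_b ≤ t) = 2 · P(B_t ≥ b). Since B_t ~ N(0, t), P(B_t ≥ 0.94) = 1 − Φ(0.94/√t) = 1 − Φ(0.94/√13.39) = 1 − Φ(0.2569) ≈ 0.39863. Doubling: P(τ_{0.94} ≤ 13.39) ≈ 2 · 0.39863 = 0.79726 ≈ 0.7973.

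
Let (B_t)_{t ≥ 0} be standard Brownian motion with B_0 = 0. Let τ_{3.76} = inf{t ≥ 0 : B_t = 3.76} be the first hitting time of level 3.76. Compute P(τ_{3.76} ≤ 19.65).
P(τ_{3.76} ≤ 19.65) = 2(1 − Φ(3.76/√19.65)) = 2(1 − Φ(0.8482)) ≈ 0.3963

By the reflection principle for standard BM, P(τ_b ≤ t) = 2 · P(B_t ≥ b). Since B_t ~ N(0, t), P(B_t ≥ 3.76) = 1 − Φ(3.76/√t) = 1 − Φ(3.76/√19.65) = 1 − Φ(0.8482) ≈ 0.19816. Doubling: P(τ_{3.76} ≤ 19.65) ≈ 2 · 0.19816 = 0.39632 ≈ 0.3963.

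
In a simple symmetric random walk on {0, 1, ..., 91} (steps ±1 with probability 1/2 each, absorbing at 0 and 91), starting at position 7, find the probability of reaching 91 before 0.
P(hit 91 before 0) = 7/91 = 1/13

Let u_k = P(hit 91 before 0 | start at k). Then u_0 = 0, u_91 = 1, and u_k = u_{k-1}/2 + u_{k+1}/2 for 1 ≤ k ≤ 90. This harmonic recurrence is solved by u_k = k/91, giving u_7 = 7/91 = 1/13.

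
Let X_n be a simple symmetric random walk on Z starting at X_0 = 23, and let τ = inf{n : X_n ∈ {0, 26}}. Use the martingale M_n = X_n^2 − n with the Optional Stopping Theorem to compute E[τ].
E[τ] = 69

M_n = X_n^2 − n is a martingale (since E[X_{n+1}^2 | F_n] = X_n^2 + 1). By OST (τ has finite mean in a bounded region), E[M_τ] = E[M_0] = X_0^2 − 0 = 23^2 = 529. Also E[M_τ] = E[X_τ^2] − E[τ]. The walk exits at 0 or 26, with P(hit 26 first) = 23/26, so E[X_τ^2] = 26^2 · 23/26 + 0 = 598. Thus E[τ] = E[X_τ^2] − E[M_τ] = 598 − 529 = 69 = 23(26 − 23) = 69.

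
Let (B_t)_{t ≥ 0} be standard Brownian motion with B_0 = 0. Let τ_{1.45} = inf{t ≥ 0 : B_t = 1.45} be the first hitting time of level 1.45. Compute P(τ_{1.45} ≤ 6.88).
P(τ_{1.45} ≤ 6.88) = 2(1 − Φ(1.45/√6.88)) = 2(1 − Φ(0.5528)) ≈ 0.5804

By the reflection principle for standard BM, P(τ_b ≤ t) = 2 · P(B_t ≥ b). Since B_t ~ N(0, t), P(B_t ≥ 1.45) = 1 − Φ(1.45/√t) = 1 − Φ(1.45/√6.88) = 1 − Φ(0.5528) ≈ 0.29020. Doubling: P(τ_{1.45} ≤ 6.88) ≈ 2 · 0.29020 = 0.58040 ≈ 0.5804.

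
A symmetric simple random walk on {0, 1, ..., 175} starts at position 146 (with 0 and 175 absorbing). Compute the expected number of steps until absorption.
E[τ | X_0 = 146] = 4234

Let v_k = E[τ | X_0 = k]. Boundary: v_0 = v_175 = 0. Recurrence: v_k = 1 + (v_{k-1} + v_{k+1})/2 for 1 ≤ k ≤ 174. The particular solution to v_k − (v_{k-1} + v_{k+1})/2 = 1 is v_k = −k^2. Adding homogeneous solution A + B k and matching boundaries gives v_k = k (175 − k). Substituting k = 146: v_146 = 146 · 29 = 4234.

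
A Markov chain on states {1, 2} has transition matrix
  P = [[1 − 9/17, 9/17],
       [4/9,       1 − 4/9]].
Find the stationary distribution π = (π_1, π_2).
π_1 = 68/149, π_2 = 81/149

Solve πP = π with π_1 + π_2 = 1. From πP = π: π_1 · (1 − 9/17) + π_2 · 4/9 = π_1 ⇒ π_2 · 4/9 = π_1 · 9/17 ⇒ π_2/π_1 = (9/17)/(4/9) = 81/68. Together with π_1 + π_2 = 1:
  π_1 = (4/9)/(9/17 + 4/9) = (4/9)/(149/153) = 68/149,
  π_2 = (9/17)/(9/17 + 4/9) = (9/17)/(149/153) = 81/149.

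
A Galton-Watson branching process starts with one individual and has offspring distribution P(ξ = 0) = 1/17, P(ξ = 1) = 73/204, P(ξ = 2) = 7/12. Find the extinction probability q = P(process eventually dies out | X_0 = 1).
q = 12/119

The pgf is f(s) = 1/17 + 73/204·s + 7/12·s². The extinction probability q is the smallest fixed point of f in [0, 1]. Setting s = f(s):
  7/12·s² + (73/204 − 1)·s + 1/17 = 0
  7/12·s² − (1/17 + 7/12)·s + 1/17 = 0
which factors as (s − 1)·(7/12·s − 1/17) = 0, giving roots s = 1 and s = (1/17)/(7/12) = 12/119.
Mean offspring μ = 73/204 + 2·7/12 = 311/204 > 1 (supercritical), so q < 1. The extinction probability is the smaller root: q = (1/17)/(7/12) = 12/119.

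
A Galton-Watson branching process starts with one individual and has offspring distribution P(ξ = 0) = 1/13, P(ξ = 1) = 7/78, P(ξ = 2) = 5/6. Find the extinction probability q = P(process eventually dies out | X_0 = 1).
q = 6/65

The pgf is f(s) = 1/13 + 7/78·s + 5/6·s². The extinction probability q is the smallest fixed point of f in [0, 1]. Setting s = f(s):
  5/6·s² + (7/78 − 1)·s + 1/13 = 0
  5/6·s² − (1/13 + 5/6)·s + 1/13 = 0
which factors as (s − 1)·(5/6·s − 1/13) = 0, giving roots s = 1 and s = (1/13)/(5/6) = 6/65.
Mean offspring μ = 7/78 + 2·5/6 = 137/78 > 1 (supercritical), so q < 1. The extinction probability is the smaller root: q = (1/13)/(5/6) = 6/65.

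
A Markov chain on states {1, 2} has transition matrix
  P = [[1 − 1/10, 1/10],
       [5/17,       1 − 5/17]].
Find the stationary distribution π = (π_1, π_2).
π_1 = 50/67, π_2 = 17/67

Solve πP = π with π_1 + π_2 = 1. From πP = π: π_1 · (1 − 1/10) + π_2 · 5/17 = π_1 ⇒ π_2 · 5/17 = π_1 · 1/10 ⇒ π_2/π_1 = (1/10)/(5/17) = 17/50. Together with π_1 + π_2 = 1:
  π_1 = (5/17)/(1/10 + 5/17) = (5/17)/(67/170) = 50/67,
  π_2 = (1/10)/(1/10 + 5/17) = (1/10)/(67/170) = 17/67.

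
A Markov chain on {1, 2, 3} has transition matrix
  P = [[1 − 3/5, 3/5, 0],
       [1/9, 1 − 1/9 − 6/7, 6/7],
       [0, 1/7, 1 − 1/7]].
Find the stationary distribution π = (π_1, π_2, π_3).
π = (5/194, 27/194, 81/97)

This is a birth-death chain on three states, which satisfies detailed balance: π_1 · P_{12} = π_2 · P_{21} and π_2 · P_{23} = π_3 · P_{32}.
From π_1 · 3/5 = π_2 · 1/9: π_2/π_1 = (3/5)/(1/9) = 27/5.
From π_2 · 6/7 = π_3 · 1/7: π_3/π_2 = (6/7)/(1/7) = 6.
Take π_1 proportional to 1; then unnormalized π = (1, 27/5, 162/5). Normalize by dividing by the sum 194/5:
  π = (5/194, 27/194, 81/97).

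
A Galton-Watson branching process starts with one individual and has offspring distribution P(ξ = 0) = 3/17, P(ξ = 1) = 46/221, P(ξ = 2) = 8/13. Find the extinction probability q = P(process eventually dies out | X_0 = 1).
q = 39/136

The pgf is f(s) = 3/17 + 46/221·s + 8/13·s². The extinction probability q is the smallest fixed point of f in [0, 1]. Setting s = f(s):
  8/13·s² + (46/221 − 1)·s + 3/17 = 0
  8/13·s² − (3/17 + 8/13)·s + 3/17 = 0
which factors as (s − 1)·(8/13·s − 3/17) = 0, giving roots s = 1 and s = (3/17)/(8/13) = 39/136.
Mean offspring μ = 46/221 + 2·8/13 = 318/221 > 1 (supercritical), so q < 1. The extinction probability is the smaller root: q = (3/17)/(8/13) = 39/136.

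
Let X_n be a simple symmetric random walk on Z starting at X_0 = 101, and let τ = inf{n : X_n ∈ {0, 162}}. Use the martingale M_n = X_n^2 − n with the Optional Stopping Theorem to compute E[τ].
E[τ] = 6161

M_n = X_n^2 − n is a martingale (since E[X_{n+1}^2 | F_n] = X_n^2 + 1). By OST (τ has finite mean in a bounded region), E[M_τ] = E[M_0] = X_0^2 − 0 = 101^2 = 10201. Also E[M_τ] = E[X_τ^2] − E[τ]. The walk exits at 0 or 162, with P(hit 162 first) = 101/162, so E[X_τ^2] = 162^2 · 101/162 + 0 = 16362. Thus E[τ] = E[X_τ^2] − E[M_τ] = 16362 − 10201 = 6161 = 101(162 − 101) = 6161.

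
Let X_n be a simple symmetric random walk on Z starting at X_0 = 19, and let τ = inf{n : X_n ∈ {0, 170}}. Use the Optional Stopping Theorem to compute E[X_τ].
E[X_τ] = 19

X_n is a martingale and τ is a bounded-mean stopping time (indeed τ is finite a.s. with bounded expectation since the walk is in a bounded region). By the OST, E[X_τ] = E[X_0] = 19. Equivalently: E[X_τ] = 170 · P(hit 170 first) + 0 · P(hit 0 first) = 170 · (19/170) = 19.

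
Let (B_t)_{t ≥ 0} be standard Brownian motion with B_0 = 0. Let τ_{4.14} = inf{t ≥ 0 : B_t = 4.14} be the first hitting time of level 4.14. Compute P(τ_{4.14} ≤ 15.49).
P(τ_{4.14} ≤ 15.49) = 2(1 − Φ(4.14/√15.49)) = 2(1 − Φ(1.0519)) ≈ 0.2928

By the reflection principle for standard BM, P(τ_b ≤ t) = 2 · P(B_t ≥ b). Since B_t ~ N(0, t), P(B_t ≥ 4.14) = 1 − Φ(4.14/√t) = 1 − Φ(4.14/√15.49) = 1 − Φ(1.0519) ≈ 0.14642. Doubling: P(τ_{4.14} ≤ 15.49) ≈ 2 · 0.14642 = 0.29284 ≈ 0.2928.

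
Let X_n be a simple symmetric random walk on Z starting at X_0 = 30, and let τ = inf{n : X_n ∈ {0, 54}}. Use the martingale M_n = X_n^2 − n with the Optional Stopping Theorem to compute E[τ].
E[τ] = 720

M_n = X_n^2 − n is a martingale (since E[X_{n+1}^2 | F_n] = X_n^2 + 1). By OST (τ has finite mean in a bounded region), E[M_τ] = E[M_0] = X_0^2 − 0 = 30^2 = 900. Also E[M_τ] = E[X_τ^2] − E[τ]. The walk exits at 0 or 54, with P(hit 54 first) = 30/54, so E[X_τ^2] = 54^2 · 30/54 + 0 = 1620. Thus E[τ] = E[X_τ^2] − E[M_τ] = 1620 − 900 = 720 = 30(54 − 30) = 720.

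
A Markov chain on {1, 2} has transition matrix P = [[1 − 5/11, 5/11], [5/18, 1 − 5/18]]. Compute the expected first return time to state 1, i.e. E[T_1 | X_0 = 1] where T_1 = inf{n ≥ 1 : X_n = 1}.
E[T_1 | X_0 = 1] = 1/π_1 = 29/11

For an irreducible recurrent Markov chain with stationary distribution π, E[T_i | X_0 = i] = 1/π_i (Kac's formula). Here π_1 = (5/18)/(5/11 + 5/18) = (5/18)/(145/198) = 11/29, so E[T_1 | X_0 = 1] = 1/π_1 = (5/11 + 5/18)/(5/18) = (145/198)/(5/18) = 29/11.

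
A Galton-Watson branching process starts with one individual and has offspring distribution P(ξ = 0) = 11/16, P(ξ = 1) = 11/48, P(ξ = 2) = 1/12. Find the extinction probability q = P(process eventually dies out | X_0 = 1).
q = 1

Mean offspring μ = 0·11/16 + 1·11/48 + 2·1/12 = 19/48 ≤ 1. For μ ≤ 1 with offspring not concentrated at 1, the Galton-Watson process goes extinct almost surely, so q = 1.
(Algebraic check: The pgf is f(s) = 11/16 + 11/48·s + 1/12·s². The extinction probability q is the smallest fixed point of f in [0, 1]. Setting s = f(s):
  1/12·s² + (11/48 − 1)·s + 11/16 = 0
  1/12·s² − (11/16 + 1/12)·s + 11/16 = 0
which factors as (s − 1)·(1/12·s − 11/16) = 0, giving roots s = 1 and s = (11/16)/(1/12) = 33/4. Since 33/4 ≥ 1, the smallest root in [0, 1] is s = 1.)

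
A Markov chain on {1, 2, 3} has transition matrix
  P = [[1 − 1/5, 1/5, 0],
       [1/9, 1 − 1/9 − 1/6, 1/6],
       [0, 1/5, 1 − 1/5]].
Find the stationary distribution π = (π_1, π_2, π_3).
π = (10/43, 18/43, 15/43)

This is a birth-death chain on three states, which satisfies detailed balance: π_1 · P_{12} = π_2 · P_{21} and π_2 · P_{23} = π_3 · P_{32}.
From π_1 · 1/5 = π_2 · 1/9: π_2/π_1 = (1/5)/(1/9) = 9/5.
From π_2 · 1/6 = π_3 · 1/5: π_3/π_2 = (1/6)/(1/5) = 5/6.
Take π_1 proportional to 1; then unnormalized π = (1, 9/5, 3/2). Normalize by dividing by the sum 43/10:
  π = (10/43, 18/43, 15/43).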